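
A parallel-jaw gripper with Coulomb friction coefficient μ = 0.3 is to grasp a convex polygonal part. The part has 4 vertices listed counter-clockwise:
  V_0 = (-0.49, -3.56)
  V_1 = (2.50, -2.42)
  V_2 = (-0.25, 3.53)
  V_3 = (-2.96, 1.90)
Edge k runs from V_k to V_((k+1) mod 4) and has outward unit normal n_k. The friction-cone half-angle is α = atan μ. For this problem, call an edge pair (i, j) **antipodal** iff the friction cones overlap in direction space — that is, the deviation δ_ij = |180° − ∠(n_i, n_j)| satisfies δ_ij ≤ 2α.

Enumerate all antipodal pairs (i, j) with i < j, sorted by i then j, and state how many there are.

α = atan 0.3 = 16.70°;  2α = 33.40°
n_0 = (+0.3563, -0.9344)
n_1 = (+0.9077, +0.4195)
n_2 = (-0.5154, +0.8569)
n_3 = (-0.9111, -0.4122)
  (0,1): δ = 86.06°  ·
  (0,2): δ = 10.16°  ✓
  (0,3): δ = 93.47°  ·
  (1,2): δ = 83.78°  ·
  (1,3): δ = 0.46°  ✓
  (2,3): δ = 96.68°  ·
antipodal pairs: 2

count = 2; pairs: (0,2), (1,3)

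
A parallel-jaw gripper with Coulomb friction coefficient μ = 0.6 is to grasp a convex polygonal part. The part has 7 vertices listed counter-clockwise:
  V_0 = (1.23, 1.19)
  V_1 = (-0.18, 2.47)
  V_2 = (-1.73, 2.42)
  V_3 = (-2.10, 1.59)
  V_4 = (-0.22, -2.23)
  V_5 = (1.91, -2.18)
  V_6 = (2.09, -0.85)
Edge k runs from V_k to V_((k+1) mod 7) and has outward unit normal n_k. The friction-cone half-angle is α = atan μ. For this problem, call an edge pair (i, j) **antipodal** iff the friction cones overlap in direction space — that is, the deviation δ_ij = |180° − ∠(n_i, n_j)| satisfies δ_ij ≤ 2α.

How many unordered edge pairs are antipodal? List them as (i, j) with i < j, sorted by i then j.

count = 7; pairs: (0,3), (0,4), (1,4), (2,5), (2,6), (3,5), (3,6)

α = atan 0.6 = 30.96°;  2α = 61.93°
n_0 = (+0.6721, +0.7404)
n_1 = (-0.0322, +0.9995)
n_2 = (-0.9134, +0.4072)
n_3 = (-0.8972, -0.4416)
n_4 = (+0.0235, -0.9997)
n_5 = (+0.9910, -0.1341)
n_6 = (+0.9215, +0.3885)
  (0,1): δ = 135.92°  ·
  (0,2): δ = 71.79°  ·
  (0,3): δ = 21.56°  ✓
  (0,4): δ = 43.58°  ✓
  (0,5): δ = 124.53°  ·
  (0,6): δ = 155.09°  ·
  (1,2): δ = 115.87°  ·
  (1,3): δ = 65.64°  ·
  (1,4): δ = 0.50°  ✓
  (1,5): δ = 80.44°  ·
  (1,6): δ = 111.01°  ·
  (2,3): δ = 129.77°  ·
  (2,4): δ = 64.63°  ·
  (2,5): δ = 16.32°  ✓
  (2,6): δ = 46.89°  ✓
  (3,4): δ = 114.86°  ·
  (3,5): δ = 33.91°  ✓
  (3,6): δ = 3.35°  ✓
  (4,5): δ = 99.05°  ·
  (4,6): δ = 68.49°  ·
  (5,6): δ = 149.43°  ·
antipodal pairs: 7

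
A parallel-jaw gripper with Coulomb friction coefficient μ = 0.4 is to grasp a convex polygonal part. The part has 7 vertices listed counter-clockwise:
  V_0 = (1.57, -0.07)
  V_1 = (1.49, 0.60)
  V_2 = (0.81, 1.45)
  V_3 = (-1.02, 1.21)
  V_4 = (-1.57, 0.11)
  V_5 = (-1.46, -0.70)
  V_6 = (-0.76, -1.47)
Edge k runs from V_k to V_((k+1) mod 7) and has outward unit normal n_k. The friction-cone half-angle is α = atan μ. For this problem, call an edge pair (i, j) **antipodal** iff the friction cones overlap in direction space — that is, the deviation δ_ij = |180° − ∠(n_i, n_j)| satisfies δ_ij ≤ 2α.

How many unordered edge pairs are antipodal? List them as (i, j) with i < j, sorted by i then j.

α = atan 0.4 = 21.80°;  2α = 43.60°
n_0 = (+0.9929, +0.1186)
n_1 = (+0.7809, +0.6247)
n_2 = (-0.1300, +0.9915)
n_3 = (-0.8944, +0.4472)
n_4 = (-0.9909, -0.1346)
n_5 = (-0.7399, -0.6727)
n_6 = (+0.5150, -0.8572)
  (0,1): δ = 148.15°  ·
  (0,2): δ = 89.34°  ·
  (0,3): δ = 33.37°  ✓
  (0,4): δ = 0.92°  ✓
  (0,5): δ = 35.46°  ✓
  (0,6): δ = 114.19°  ·
  (1,2): δ = 121.19°  ·
  (1,3): δ = 65.22°  ·
  (1,4): δ = 30.93°  ✓
  (1,5): δ = 3.61°  ✓
  (1,6): δ = 82.34°  ·
  (2,3): δ = 124.04°  ·
  (2,4): δ = 89.74°  ·
  (2,5): δ = 55.20°  ·
  (2,6): δ = 23.53°  ✓
  (3,4): δ = 145.70°  ·
  (3,5): δ = 111.16°  ·
  (3,6): δ = 32.44°  ✓
  (4,5): δ = 145.46°  ·
  (4,6): δ = 66.73°  ·
  (5,6): δ = 101.27°  ·
antipodal pairs: 7

count = 7; pairs: (0,3), (0,4), (0,5), (1,4), (1,5), (2,6), (3,6)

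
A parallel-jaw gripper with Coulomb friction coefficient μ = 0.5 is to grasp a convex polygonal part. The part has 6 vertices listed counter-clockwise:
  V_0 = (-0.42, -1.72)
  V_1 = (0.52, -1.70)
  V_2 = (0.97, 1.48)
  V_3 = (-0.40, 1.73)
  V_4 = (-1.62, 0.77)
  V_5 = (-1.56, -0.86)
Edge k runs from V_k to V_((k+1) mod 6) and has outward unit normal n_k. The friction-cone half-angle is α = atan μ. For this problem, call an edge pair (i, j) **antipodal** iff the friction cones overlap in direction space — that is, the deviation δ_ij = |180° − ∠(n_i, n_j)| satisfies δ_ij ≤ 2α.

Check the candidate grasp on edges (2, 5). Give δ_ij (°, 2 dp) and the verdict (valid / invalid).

α = atan 0.5 = 26.57°;  2α = 53.13°
edge 2: e_2 = (-1.37, +0.25);  n_2 = (+0.1795, +0.9838)
edge 5: e_5 = (+1.14, -0.86);  n_5 = (-0.6022, -0.7983)
∠(n_2, n_5) = 153.31°
δ = |180° − 153.31°| = 26.69°
26.69° ≤ 2α = 53.13°  →  valid

δ = 26.69°, valid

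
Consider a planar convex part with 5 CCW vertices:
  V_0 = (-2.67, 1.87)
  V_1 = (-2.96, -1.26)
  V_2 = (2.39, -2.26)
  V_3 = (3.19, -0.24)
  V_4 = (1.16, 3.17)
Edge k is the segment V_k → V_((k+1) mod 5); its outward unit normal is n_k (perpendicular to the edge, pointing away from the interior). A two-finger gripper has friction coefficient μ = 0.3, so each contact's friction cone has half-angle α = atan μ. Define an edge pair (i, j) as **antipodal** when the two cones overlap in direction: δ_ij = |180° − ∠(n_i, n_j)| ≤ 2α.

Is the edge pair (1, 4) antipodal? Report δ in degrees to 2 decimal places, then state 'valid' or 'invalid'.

α = atan 0.3 = 16.70°;  2α = 33.40°
edge 1: e_1 = (+5.35, -1.00);  n_1 = (-0.1837, -0.9830)
edge 4: e_4 = (-3.83, -1.30);  n_4 = (-0.3214, +0.9469)
∠(n_1, n_4) = 150.66°
δ = |180° − 150.66°| = 29.34°
29.34° ≤ 2α = 33.40°  →  valid

δ = 29.34°, valid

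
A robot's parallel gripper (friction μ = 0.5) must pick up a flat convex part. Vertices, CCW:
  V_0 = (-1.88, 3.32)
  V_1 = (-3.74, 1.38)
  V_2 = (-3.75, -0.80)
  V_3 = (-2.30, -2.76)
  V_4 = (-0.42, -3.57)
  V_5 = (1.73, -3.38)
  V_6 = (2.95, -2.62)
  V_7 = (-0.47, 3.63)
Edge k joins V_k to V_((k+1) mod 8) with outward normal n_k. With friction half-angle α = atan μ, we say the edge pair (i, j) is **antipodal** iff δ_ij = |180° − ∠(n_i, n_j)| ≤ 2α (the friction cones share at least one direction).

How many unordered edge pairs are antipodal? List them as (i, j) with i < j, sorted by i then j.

count = 8; pairs: (0,4), (0,5), (1,6), (2,6), (3,6), (3,7), (4,7), (5,7)

α = atan 0.5 = 26.57°;  2α = 53.13°
n_0 = (-0.7218, +0.6921)
n_1 = (-1.0000, +0.0046)
n_2 = (-0.8039, -0.5947)
n_3 = (-0.3957, -0.9184)
n_4 = (+0.0880, -0.9961)
n_5 = (+0.5287, -0.8488)
n_6 = (+0.8773, +0.4800)
n_7 = (-0.2147, +0.9767)
  (0,1): δ = 136.47°  ·
  (0,2): δ = 99.71°  ·
  (0,3): δ = 69.51°  ·
  (0,4): δ = 41.16°  ✓
  (0,5): δ = 14.29°  ✓
  (0,6): δ = 72.48°  ·
  (0,7): δ = 146.19°  ·
  (1,2): δ = 143.24°  ·
  (1,3): δ = 113.05°  ·
  (1,4): δ = 84.69°  ·
  (1,5): δ = 57.82°  ·
  (1,6): δ = 28.95°  ✓
  (1,7): δ = 102.66°  ·
  (2,3): δ = 149.80°  ·
  (2,4): δ = 121.44°  ·
  (2,5): δ = 94.57°  ·
  (2,6): δ = 7.81°  ✓
  (2,7): δ = 65.91°  ·
  (3,4): δ = 151.64°  ·
  (3,5): δ = 124.77°  ·
  (3,6): δ = 38.00°  ✓
  (3,7): δ = 35.71°  ✓
  (4,5): δ = 153.13°  ·
  (4,6): δ = 66.36°  ·
  (4,7): δ = 7.35°  ✓
  (5,6): δ = 93.23°  ·
  (5,7): δ = 19.52°  ✓
  (6,7): δ = 106.29°  ·
antipodal pairs: 8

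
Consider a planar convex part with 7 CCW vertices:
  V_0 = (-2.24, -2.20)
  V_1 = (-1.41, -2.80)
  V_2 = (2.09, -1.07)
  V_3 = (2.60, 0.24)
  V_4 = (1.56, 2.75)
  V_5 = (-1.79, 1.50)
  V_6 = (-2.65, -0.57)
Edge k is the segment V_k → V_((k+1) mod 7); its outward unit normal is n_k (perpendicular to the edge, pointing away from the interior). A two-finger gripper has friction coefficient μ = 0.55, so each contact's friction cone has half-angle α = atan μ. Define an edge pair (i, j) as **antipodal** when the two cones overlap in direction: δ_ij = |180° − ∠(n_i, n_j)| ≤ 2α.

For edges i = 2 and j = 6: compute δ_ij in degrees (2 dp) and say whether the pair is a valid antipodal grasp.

α = atan 0.55 = 28.81°;  2α = 57.62°
edge 2: e_2 = (+0.51, +1.31);  n_2 = (+0.9319, -0.3628)
edge 6: e_6 = (+0.41, -1.63);  n_6 = (-0.9698, -0.2439)
∠(n_2, n_6) = 144.61°
δ = |180° − 144.61°| = 35.39°
35.39° ≤ 2α = 57.62°  →  valid

δ = 35.39°, valid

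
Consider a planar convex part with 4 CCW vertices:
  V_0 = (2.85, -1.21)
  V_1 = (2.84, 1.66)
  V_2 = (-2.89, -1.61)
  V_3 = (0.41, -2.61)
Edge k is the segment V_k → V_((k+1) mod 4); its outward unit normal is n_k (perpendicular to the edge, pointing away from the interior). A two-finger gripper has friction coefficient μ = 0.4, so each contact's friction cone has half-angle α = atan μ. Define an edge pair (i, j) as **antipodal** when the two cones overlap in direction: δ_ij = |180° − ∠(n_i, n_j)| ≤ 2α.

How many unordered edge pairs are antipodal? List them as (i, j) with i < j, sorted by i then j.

count = 1; pairs: (1,3)

α = atan 0.4 = 21.80°;  2α = 43.60°
n_0 = (+1.0000, +0.0035)
n_1 = (-0.4956, +0.8685)
n_2 = (-0.2900, -0.9570)
n_3 = (+0.4977, -0.8674)
  (0,1): δ = 60.49°  ·
  (0,2): δ = 72.94°  ·
  (0,3): δ = 119.65°  ·
  (1,2): δ = 46.57°  ·
  (1,3): δ = 0.13°  ✓
  (2,3): δ = 133.30°  ·
antipodal pairs: 1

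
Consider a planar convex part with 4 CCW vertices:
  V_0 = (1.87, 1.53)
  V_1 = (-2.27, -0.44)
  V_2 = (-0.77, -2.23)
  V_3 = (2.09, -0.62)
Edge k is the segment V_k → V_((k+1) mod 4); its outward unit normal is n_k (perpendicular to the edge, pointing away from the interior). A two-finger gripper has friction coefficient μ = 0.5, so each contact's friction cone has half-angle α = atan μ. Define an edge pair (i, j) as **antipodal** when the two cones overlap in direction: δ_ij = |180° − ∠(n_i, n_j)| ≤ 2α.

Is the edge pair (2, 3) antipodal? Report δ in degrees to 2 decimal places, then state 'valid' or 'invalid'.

α = atan 0.5 = 26.57°;  2α = 53.13°
edge 2: e_2 = (+2.86, +1.61);  n_2 = (+0.4906, -0.8714)
edge 3: e_3 = (-0.22, +2.15);  n_3 = (+0.9948, +0.1018)
∠(n_2, n_3) = 66.47°
δ = |180° − 66.47°| = 113.53°
113.53° > 2α = 53.13°  →  invalid

δ = 113.53°, invalid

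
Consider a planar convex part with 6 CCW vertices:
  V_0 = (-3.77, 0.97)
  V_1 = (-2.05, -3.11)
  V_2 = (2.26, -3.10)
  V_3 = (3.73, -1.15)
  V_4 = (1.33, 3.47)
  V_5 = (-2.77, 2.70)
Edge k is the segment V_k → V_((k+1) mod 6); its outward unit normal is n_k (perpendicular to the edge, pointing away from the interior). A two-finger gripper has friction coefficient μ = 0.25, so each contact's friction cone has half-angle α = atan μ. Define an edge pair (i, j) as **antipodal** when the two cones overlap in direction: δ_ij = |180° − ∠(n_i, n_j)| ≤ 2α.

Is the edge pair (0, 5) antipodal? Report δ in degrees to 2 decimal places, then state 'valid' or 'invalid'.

δ = 127.11°, invalid

α = atan 0.25 = 14.04°;  2α = 28.07°
edge 0: e_0 = (+1.72, -4.08);  n_0 = (-0.9215, -0.3885)
edge 5: e_5 = (-1.00, -1.73);  n_5 = (-0.8658, +0.5004)
∠(n_0, n_5) = 52.89°
δ = |180° − 52.89°| = 127.11°
127.11° > 2α = 28.07°  →  invalid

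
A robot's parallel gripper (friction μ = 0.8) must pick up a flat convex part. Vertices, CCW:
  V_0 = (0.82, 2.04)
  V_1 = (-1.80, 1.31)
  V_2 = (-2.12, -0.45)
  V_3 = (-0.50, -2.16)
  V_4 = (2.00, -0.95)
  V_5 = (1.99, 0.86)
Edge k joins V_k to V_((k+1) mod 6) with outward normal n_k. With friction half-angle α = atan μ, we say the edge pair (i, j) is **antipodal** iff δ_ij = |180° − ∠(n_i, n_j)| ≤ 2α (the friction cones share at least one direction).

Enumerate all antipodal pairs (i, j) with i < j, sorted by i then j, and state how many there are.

count = 9; pairs: (0,2), (0,3), (0,4), (1,3), (1,4), (1,5), (2,4), (2,5), (3,5)

α = atan 0.8 = 38.66°;  2α = 77.32°
n_0 = (-0.2684, +0.9633)
n_1 = (-0.9839, +0.1789)
n_2 = (-0.7260, -0.6877)
n_3 = (+0.4357, -0.9001)
n_4 = (+1.0000, +0.0055)
n_5 = (+0.7101, +0.7041)
  (0,1): δ = 115.87°  ·
  (0,2): δ = 62.12°  ✓
  (0,3): δ = 10.26°  ✓
  (0,4): δ = 74.75°  ✓
  (0,5): δ = 119.19°  ·
  (1,2): δ = 126.24°  ·
  (1,3): δ = 53.87°  ✓
  (1,4): δ = 10.62°  ✓
  (1,5): δ = 55.06°  ✓
  (2,3): δ = 107.62°  ·
  (2,4): δ = 43.14°  ✓
  (2,5): δ = 1.30°  ✓
  (3,4): δ = 115.51°  ·
  (3,5): δ = 71.07°  ✓
  (4,5): δ = 135.56°  ·
antipodal pairs: 9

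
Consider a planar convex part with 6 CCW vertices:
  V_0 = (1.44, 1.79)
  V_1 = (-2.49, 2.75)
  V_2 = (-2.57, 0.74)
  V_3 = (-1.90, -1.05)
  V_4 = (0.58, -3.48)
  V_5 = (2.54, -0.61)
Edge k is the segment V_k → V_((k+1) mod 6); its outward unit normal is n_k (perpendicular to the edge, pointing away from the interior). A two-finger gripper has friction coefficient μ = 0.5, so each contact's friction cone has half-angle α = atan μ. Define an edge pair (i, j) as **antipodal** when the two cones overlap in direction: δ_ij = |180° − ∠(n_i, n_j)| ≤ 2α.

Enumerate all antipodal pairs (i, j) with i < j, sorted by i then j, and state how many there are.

count = 5; pairs: (0,3), (1,4), (1,5), (2,5), (3,5)

α = atan 0.5 = 26.57°;  2α = 53.13°
n_0 = (+0.2373, +0.9714)
n_1 = (-0.9992, +0.0398)
n_2 = (-0.9365, -0.3505)
n_3 = (-0.6999, -0.7143)
n_4 = (+0.8258, -0.5640)
n_5 = (+0.9091, +0.4167)
  (0,1): δ = 78.55°  ·
  (0,2): δ = 55.75°  ·
  (0,3): δ = 30.69°  ✓
  (0,4): δ = 69.40°  ·
  (0,5): δ = 128.35°  ·
  (1,2): δ = 157.20°  ·
  (1,3): δ = 132.14°  ·
  (1,4): δ = 32.05°  ✓
  (1,5): δ = 26.90°  ✓
  (2,3): δ = 154.94°  ·
  (2,4): δ = 54.85°  ·
  (2,5): δ = 4.10°  ✓
  (3,4): δ = 79.91°  ·
  (3,5): δ = 20.96°  ✓
  (4,5): δ = 121.05°  ·
antipodal pairs: 5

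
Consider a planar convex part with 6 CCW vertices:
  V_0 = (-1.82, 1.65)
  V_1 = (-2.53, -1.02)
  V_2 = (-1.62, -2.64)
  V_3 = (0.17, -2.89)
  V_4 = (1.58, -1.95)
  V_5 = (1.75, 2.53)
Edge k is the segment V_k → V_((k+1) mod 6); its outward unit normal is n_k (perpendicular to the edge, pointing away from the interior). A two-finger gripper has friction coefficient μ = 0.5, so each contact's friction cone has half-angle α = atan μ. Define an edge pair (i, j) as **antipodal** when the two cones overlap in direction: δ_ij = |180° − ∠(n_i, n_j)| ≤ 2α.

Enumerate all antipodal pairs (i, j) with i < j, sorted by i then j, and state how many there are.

α = atan 0.5 = 26.57°;  2α = 53.13°
n_0 = (-0.9664, +0.2570)
n_1 = (-0.8719, -0.4898)
n_2 = (-0.1383, -0.9904)
n_3 = (+0.5547, -0.8321)
n_4 = (+0.9993, -0.0379)
n_5 = (-0.2393, +0.9709)
  (0,1): δ = 135.78°  ·
  (0,2): δ = 83.06°  ·
  (0,3): δ = 41.42°  ✓
  (0,4): δ = 12.72°  ✓
  (0,5): δ = 118.74°  ·
  (1,2): δ = 127.27°  ·
  (1,3): δ = 85.63°  ·
  (1,4): δ = 31.50°  ✓
  (1,5): δ = 74.52°  ·
  (2,3): δ = 138.36°  ·
  (2,4): δ = 84.22°  ·
  (2,5): δ = 21.80°  ✓
  (3,4): δ = 125.86°  ·
  (3,5): δ = 19.84°  ✓
  (4,5): δ = 73.98°  ·
antipodal pairs: 5

count = 5; pairs: (0,3), (0,4), (1,4), (2,5), (3,5)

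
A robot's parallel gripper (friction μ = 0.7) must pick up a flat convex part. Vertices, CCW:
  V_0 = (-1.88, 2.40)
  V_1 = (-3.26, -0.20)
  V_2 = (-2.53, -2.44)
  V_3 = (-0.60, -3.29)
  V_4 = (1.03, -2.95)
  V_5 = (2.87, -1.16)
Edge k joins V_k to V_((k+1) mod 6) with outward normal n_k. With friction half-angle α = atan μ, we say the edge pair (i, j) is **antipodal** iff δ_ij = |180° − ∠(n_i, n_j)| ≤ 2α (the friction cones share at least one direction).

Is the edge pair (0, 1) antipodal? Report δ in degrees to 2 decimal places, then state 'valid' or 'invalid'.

α = atan 0.7 = 34.99°;  2α = 69.98°
edge 0: e_0 = (-1.38, -2.60);  n_0 = (-0.8833, +0.4688)
edge 1: e_1 = (+0.73, -2.24);  n_1 = (-0.9508, -0.3099)
∠(n_0, n_1) = 46.01°
δ = |180° − 46.01°| = 133.99°
133.99° > 2α = 69.98°  →  invalid

δ = 133.99°, invalid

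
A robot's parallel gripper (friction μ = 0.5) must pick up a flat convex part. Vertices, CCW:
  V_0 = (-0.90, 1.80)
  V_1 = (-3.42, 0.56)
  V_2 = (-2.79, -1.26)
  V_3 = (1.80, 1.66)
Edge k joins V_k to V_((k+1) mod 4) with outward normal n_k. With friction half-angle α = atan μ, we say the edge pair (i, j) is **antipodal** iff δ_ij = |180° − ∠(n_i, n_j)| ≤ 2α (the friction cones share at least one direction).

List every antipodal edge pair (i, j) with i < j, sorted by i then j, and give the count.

α = atan 0.5 = 26.57°;  2α = 53.13°
n_0 = (-0.4415, +0.8973)
n_1 = (-0.9450, -0.3271)
n_2 = (+0.5368, -0.8437)
n_3 = (+0.0518, +0.9987)
  (0,1): δ = 97.11°  ·
  (0,2): δ = 6.26°  ✓
  (0,3): δ = 150.83°  ·
  (1,2): δ = 76.63°  ·
  (1,3): δ = 67.94°  ·
  (2,3): δ = 35.43°  ✓
antipodal pairs: 2

count = 2; pairs: (0,2), (2,3)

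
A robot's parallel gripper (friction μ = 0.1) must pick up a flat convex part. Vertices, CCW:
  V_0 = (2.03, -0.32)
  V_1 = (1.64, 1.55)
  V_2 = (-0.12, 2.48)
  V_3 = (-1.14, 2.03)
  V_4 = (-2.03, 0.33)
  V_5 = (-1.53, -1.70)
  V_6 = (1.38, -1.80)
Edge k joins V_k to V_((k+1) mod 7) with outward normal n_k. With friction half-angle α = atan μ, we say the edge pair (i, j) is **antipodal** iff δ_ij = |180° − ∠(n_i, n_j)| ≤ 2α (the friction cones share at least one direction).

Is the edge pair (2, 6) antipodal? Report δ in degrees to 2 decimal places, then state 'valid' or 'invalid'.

δ = 42.48°, invalid

α = atan 0.1 = 5.71°;  2α = 11.42°
edge 2: e_2 = (-1.02, -0.45);  n_2 = (-0.4036, +0.9149)
edge 6: e_6 = (+0.65, +1.48);  n_6 = (+0.9156, -0.4021)
∠(n_2, n_6) = 137.52°
δ = |180° − 137.52°| = 42.48°
42.48° > 2α = 11.42°  →  invalid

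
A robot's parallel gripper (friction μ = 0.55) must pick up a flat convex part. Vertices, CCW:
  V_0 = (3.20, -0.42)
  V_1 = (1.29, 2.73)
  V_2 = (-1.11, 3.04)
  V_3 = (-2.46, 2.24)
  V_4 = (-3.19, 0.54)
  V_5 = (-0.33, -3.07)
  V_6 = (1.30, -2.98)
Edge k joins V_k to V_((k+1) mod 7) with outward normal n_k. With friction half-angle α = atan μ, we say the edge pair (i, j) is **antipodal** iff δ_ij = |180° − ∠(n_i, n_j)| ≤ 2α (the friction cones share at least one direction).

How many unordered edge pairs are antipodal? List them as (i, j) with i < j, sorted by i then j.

α = atan 0.55 = 28.81°;  2α = 57.62°
n_0 = (+0.8551, +0.5185)
n_1 = (+0.1281, +0.9918)
n_2 = (-0.5098, +0.8603)
n_3 = (-0.9189, +0.3946)
n_4 = (-0.7838, -0.6210)
n_5 = (+0.0551, -0.9985)
n_6 = (+0.8030, -0.5960)
  (0,1): δ = 128.59°  ·
  (0,2): δ = 90.58°  ·
  (0,3): δ = 54.47°  ✓
  (0,4): δ = 7.16°  ✓
  (0,5): δ = 61.93°  ·
  (0,6): δ = 112.19°  ·
  (1,2): δ = 141.99°  ·
  (1,3): δ = 105.88°  ·
  (1,4): δ = 44.25°  ✓
  (1,5): δ = 10.52°  ✓
  (1,6): δ = 60.78°  ·
  (2,3): δ = 143.89°  ·
  (2,4): δ = 82.26°  ·
  (2,5): δ = 27.49°  ✓
  (2,6): δ = 22.77°  ✓
  (3,4): δ = 118.37°  ·
  (3,5): δ = 63.60°  ·
  (3,6): δ = 13.34°  ✓
  (4,5): δ = 125.23°  ·
  (4,6): δ = 74.97°  ·
  (5,6): δ = 129.74°  ·
antipodal pairs: 7

count = 7; pairs: (0,3), (0,4), (1,4), (1,5), (2,5), (2,6), (3,6)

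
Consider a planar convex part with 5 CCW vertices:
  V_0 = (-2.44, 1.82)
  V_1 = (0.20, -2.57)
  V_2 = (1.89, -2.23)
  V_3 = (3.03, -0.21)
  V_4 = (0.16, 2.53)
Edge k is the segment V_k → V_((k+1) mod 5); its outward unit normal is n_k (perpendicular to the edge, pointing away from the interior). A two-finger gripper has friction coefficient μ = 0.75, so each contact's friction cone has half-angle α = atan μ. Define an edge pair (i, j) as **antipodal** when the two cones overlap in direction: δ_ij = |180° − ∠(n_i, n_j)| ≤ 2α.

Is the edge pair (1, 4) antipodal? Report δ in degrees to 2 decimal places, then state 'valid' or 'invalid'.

δ = 3.90°, valid

α = atan 0.75 = 36.87°;  2α = 73.74°
edge 1: e_1 = (+1.69, +0.34);  n_1 = (+0.1972, -0.9804)
edge 4: e_4 = (-2.60, -0.71);  n_4 = (-0.2634, +0.9647)
∠(n_1, n_4) = 176.10°
δ = |180° − 176.10°| = 3.90°
3.90° ≤ 2α = 73.74°  →  valid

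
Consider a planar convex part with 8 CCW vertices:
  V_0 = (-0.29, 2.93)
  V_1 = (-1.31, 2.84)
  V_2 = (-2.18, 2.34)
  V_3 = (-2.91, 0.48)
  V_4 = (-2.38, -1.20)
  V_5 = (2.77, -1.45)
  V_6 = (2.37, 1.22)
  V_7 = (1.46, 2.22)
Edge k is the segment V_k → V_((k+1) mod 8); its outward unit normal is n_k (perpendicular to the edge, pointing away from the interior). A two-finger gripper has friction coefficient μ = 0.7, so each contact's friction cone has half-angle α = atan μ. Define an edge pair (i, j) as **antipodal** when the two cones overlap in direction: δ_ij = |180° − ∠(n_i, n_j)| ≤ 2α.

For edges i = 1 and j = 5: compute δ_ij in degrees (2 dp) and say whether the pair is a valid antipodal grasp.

α = atan 0.7 = 34.99°;  2α = 69.98°
edge 1: e_1 = (-0.87, -0.50);  n_1 = (-0.4983, +0.8670)
edge 5: e_5 = (-0.40, +2.67);  n_5 = (+0.9890, +0.1482)
∠(n_1, n_5) = 111.37°
δ = |180° − 111.37°| = 68.63°
68.63° ≤ 2α = 69.98°  →  valid

δ = 68.63°, valid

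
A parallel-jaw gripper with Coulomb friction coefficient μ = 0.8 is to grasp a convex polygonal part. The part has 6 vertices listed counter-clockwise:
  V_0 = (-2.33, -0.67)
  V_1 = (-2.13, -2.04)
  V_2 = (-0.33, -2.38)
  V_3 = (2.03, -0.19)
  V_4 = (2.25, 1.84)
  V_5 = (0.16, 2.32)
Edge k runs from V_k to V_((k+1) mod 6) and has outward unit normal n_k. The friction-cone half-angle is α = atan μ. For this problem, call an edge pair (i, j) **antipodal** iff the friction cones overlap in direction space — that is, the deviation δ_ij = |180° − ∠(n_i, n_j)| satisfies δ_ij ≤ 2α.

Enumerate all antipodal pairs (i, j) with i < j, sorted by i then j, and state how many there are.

count = 8; pairs: (0,2), (0,3), (0,4), (1,4), (1,5), (2,4), (2,5), (3,5)

α = atan 0.8 = 38.66°;  2α = 77.32°
n_0 = (-0.9895, -0.1445)
n_1 = (-0.1856, -0.9826)
n_2 = (+0.6802, -0.7330)
n_3 = (+0.9942, -0.1077)
n_4 = (+0.2238, +0.9746)
n_5 = (-0.7684, +0.6399)
  (0,1): δ = 109.00°  ·
  (0,2): δ = 55.45°  ✓
  (0,3): δ = 14.49°  ✓
  (0,4): δ = 68.76°  ✓
  (0,5): δ = 131.91°  ·
  (1,2): δ = 126.44°  ·
  (1,3): δ = 85.49°  ·
  (1,4): δ = 2.24°  ✓
  (1,5): δ = 60.91°  ✓
  (2,3): δ = 139.05°  ·
  (2,4): δ = 55.79°  ✓
  (2,5): δ = 7.35°  ✓
  (3,4): δ = 96.75°  ·
  (3,5): δ = 33.60°  ✓
  (4,5): δ = 116.85°  ·
antipodal pairs: 8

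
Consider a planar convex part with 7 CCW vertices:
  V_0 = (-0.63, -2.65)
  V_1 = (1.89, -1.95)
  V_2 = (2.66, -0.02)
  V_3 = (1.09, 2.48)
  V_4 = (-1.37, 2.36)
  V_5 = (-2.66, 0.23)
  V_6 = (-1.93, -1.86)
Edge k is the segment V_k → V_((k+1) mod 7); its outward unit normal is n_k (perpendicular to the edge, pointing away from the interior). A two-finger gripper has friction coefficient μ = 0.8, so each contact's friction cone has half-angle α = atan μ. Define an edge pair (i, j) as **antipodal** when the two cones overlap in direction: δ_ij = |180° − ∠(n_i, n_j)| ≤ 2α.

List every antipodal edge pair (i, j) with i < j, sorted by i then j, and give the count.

count = 11; pairs: (0,2), (0,3), (0,4), (1,3), (1,4), (1,5), (2,4), (2,5), (2,6), (3,5), (3,6)

α = atan 0.8 = 38.66°;  2α = 77.32°
n_0 = (+0.2676, -0.9635)
n_1 = (+0.9288, -0.3706)
n_2 = (+0.8469, +0.5318)
n_3 = (-0.0487, +0.9988)
n_4 = (-0.8554, +0.5180)
n_5 = (-0.9441, -0.3297)
n_6 = (-0.5193, -0.8546)
  (0,1): δ = 127.27°  ·
  (0,2): δ = 73.40°  ✓
  (0,3): δ = 12.73°  ✓
  (0,4): δ = 43.28°  ✓
  (0,5): δ = 93.73°  ·
  (0,6): δ = 133.19°  ·
  (1,2): δ = 126.12°  ·
  (1,3): δ = 65.46°  ✓
  (1,4): δ = 9.45°  ✓
  (1,5): δ = 41.00°  ✓
  (1,6): δ = 80.46°  ·
  (2,3): δ = 119.34°  ·
  (2,4): δ = 63.33°  ✓
  (2,5): δ = 12.88°  ✓
  (2,6): δ = 26.58°  ✓
  (3,4): δ = 123.99°  ·
  (3,5): δ = 73.54°  ✓
  (3,6): δ = 34.08°  ✓
  (4,5): δ = 129.55°  ·
  (4,6): δ = 90.09°  ·
  (5,6): δ = 140.54°  ·
antipodal pairs: 11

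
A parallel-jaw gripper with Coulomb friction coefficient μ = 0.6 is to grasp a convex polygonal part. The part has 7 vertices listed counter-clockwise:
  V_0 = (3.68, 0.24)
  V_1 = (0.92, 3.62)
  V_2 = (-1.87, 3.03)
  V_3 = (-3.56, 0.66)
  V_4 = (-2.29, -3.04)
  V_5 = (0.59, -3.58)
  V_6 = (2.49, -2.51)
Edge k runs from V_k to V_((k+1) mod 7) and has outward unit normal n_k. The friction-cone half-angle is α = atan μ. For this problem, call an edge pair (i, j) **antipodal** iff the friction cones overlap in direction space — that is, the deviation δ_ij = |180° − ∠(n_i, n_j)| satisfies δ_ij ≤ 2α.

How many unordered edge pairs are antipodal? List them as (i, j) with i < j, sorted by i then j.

count = 8; pairs: (0,3), (0,4), (1,4), (1,5), (1,6), (2,5), (2,6), (3,6)

α = atan 0.6 = 30.96°;  2α = 61.93°
n_0 = (+0.7746, +0.6325)
n_1 = (-0.2069, +0.9784)
n_2 = (-0.8142, +0.5806)
n_3 = (-0.9458, -0.3247)
n_4 = (-0.1843, -0.9829)
n_5 = (+0.4907, -0.8713)
n_6 = (+0.9178, -0.3971)
  (0,1): δ = 117.29°  ·
  (0,2): δ = 74.73°  ·
  (0,3): δ = 20.29°  ✓
  (0,4): δ = 40.15°  ✓
  (0,5): δ = 80.15°  ·
  (0,6): δ = 117.37°  ·
  (1,2): δ = 137.43°  ·
  (1,3): δ = 83.00°  ·
  (1,4): δ = 22.56°  ✓
  (1,5): δ = 17.45°  ✓
  (1,6): δ = 54.66°  ✓
  (2,3): δ = 125.56°  ·
  (2,4): δ = 65.13°  ·
  (2,5): δ = 25.12°  ✓
  (2,6): δ = 12.09°  ✓
  (3,4): δ = 119.56°  ·
  (3,5): δ = 79.56°  ·
  (3,6): δ = 42.34°  ✓
  (4,5): δ = 139.99°  ·
  (4,6): δ = 102.78°  ·
  (5,6): δ = 142.79°  ·
antipodal pairs: 8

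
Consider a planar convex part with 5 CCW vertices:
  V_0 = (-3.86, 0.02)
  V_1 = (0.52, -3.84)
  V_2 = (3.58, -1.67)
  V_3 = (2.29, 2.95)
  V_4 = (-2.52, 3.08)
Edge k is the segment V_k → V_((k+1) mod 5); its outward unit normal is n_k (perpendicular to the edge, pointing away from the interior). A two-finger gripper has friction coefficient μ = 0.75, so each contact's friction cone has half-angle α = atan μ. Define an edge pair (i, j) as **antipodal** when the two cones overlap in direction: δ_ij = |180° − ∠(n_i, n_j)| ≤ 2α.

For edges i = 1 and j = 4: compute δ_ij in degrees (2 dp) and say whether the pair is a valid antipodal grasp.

δ = 31.01°, valid

α = atan 0.75 = 36.87°;  2α = 73.74°
edge 1: e_1 = (+3.06, +2.17);  n_1 = (+0.5785, -0.8157)
edge 4: e_4 = (-1.34, -3.06);  n_4 = (-0.9160, +0.4011)
∠(n_1, n_4) = 148.99°
δ = |180° − 148.99°| = 31.01°
31.01° ≤ 2α = 73.74°  →  valid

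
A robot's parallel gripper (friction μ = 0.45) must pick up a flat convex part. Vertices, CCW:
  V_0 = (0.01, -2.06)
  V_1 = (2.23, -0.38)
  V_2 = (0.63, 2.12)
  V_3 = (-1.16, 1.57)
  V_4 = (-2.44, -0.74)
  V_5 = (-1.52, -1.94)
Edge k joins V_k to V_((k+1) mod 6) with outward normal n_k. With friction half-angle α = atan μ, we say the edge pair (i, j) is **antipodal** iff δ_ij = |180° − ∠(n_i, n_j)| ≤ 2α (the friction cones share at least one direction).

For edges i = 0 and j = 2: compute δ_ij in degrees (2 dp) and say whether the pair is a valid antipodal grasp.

α = atan 0.45 = 24.23°;  2α = 48.46°
edge 0: e_0 = (+2.22, +1.68);  n_0 = (+0.6034, -0.7974)
edge 2: e_2 = (-1.79, -0.55);  n_2 = (-0.2937, +0.9559)
∠(n_0, n_2) = 159.96°
δ = |180° − 159.96°| = 20.04°
20.04° ≤ 2α = 48.46°  →  valid

δ = 20.04°, valid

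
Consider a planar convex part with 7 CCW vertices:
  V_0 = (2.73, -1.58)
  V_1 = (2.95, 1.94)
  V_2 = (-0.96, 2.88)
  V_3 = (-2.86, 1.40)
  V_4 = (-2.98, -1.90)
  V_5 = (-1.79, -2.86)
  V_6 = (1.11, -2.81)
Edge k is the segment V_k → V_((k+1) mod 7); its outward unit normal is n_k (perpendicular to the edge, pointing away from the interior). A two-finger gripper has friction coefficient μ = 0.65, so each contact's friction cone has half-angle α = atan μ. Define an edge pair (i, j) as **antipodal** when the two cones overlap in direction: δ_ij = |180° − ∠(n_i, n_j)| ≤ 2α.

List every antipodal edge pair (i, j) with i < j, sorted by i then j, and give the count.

α = atan 0.65 = 33.02°;  2α = 66.05°
n_0 = (+0.9981, -0.0624)
n_1 = (+0.2337, +0.9723)
n_2 = (-0.6145, +0.7889)
n_3 = (-0.9993, +0.0363)
n_4 = (-0.6279, -0.7783)
n_5 = (+0.0172, -0.9999)
n_6 = (+0.6047, -0.7964)
  (0,1): δ = 99.94°  ·
  (0,2): δ = 48.51°  ✓
  (0,3): δ = 1.49°  ✓
  (0,4): δ = 54.68°  ✓
  (0,5): δ = 94.56°  ·
  (0,6): δ = 130.78°  ·
  (1,2): δ = 128.57°  ·
  (1,3): δ = 78.56°  ·
  (1,4): δ = 25.38°  ✓
  (1,5): δ = 14.51°  ✓
  (1,6): δ = 50.73°  ✓
  (2,3): δ = 130.00°  ·
  (2,4): δ = 76.81°  ·
  (2,5): δ = 36.93°  ✓
  (2,6): δ = 0.71°  ✓
  (3,4): δ = 126.81°  ·
  (3,5): δ = 86.93°  ·
  (3,6): δ = 50.71°  ✓
  (4,5): δ = 140.12°  ·
  (4,6): δ = 103.90°  ·
  (5,6): δ = 143.78°  ·
antipodal pairs: 9

count = 9; pairs: (0,2), (0,3), (0,4), (1,4), (1,5), (1,6), (2,5), (2,6), (3,6)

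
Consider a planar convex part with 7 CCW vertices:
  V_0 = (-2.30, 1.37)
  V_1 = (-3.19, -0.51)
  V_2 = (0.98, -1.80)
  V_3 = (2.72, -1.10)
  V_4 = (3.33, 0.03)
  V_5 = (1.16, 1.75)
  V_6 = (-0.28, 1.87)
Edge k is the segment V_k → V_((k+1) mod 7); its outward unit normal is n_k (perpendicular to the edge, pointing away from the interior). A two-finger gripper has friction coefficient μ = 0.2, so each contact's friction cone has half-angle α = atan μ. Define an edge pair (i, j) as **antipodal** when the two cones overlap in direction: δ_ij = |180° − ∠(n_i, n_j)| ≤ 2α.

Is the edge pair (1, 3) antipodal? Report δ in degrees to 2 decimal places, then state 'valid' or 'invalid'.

α = atan 0.2 = 11.31°;  2α = 22.62°
edge 1: e_1 = (+4.17, -1.29);  n_1 = (-0.2955, -0.9553)
edge 3: e_3 = (+0.61, +1.13);  n_3 = (+0.8800, -0.4750)
∠(n_1, n_3) = 78.83°
δ = |180° − 78.83°| = 101.17°
101.17° > 2α = 22.62°  →  invalid

δ = 101.17°, invalid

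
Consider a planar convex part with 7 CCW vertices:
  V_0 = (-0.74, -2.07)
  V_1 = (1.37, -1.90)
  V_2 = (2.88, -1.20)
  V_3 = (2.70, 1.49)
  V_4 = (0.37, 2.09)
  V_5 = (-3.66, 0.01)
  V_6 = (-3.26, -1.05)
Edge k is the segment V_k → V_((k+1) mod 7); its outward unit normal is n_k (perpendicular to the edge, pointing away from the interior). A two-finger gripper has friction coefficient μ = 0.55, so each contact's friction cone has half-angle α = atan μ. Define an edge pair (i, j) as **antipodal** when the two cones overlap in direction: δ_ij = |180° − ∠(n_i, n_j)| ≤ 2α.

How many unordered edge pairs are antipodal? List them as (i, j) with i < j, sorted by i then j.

α = atan 0.55 = 28.81°;  2α = 57.62°
n_0 = (+0.0803, -0.9968)
n_1 = (+0.4206, -0.9073)
n_2 = (+0.9978, +0.0668)
n_3 = (+0.2494, +0.9684)
n_4 = (-0.4586, +0.8886)
n_5 = (-0.9356, -0.3531)
n_6 = (-0.3752, -0.9269)
  (0,1): δ = 159.73°  ·
  (0,2): δ = 90.78°  ·
  (0,3): δ = 19.05°  ✓
  (0,4): δ = 22.69°  ✓
  (0,5): δ = 106.07°  ·
  (0,6): δ = 153.36°  ·
  (1,2): δ = 111.04°  ·
  (1,3): δ = 39.31°  ✓
  (1,4): δ = 2.43°  ✓
  (1,5): δ = 85.80°  ·
  (1,6): δ = 133.09°  ·
  (2,3): δ = 108.27°  ·
  (2,4): δ = 66.53°  ·
  (2,5): δ = 16.85°  ✓
  (2,6): δ = 64.14°  ·
  (3,4): δ = 138.26°  ·
  (3,5): δ = 54.89°  ✓
  (3,6): δ = 7.60°  ✓
  (4,5): δ = 96.63°  ·
  (4,6): δ = 49.34°  ✓
  (5,6): δ = 132.71°  ·
antipodal pairs: 8

count = 8; pairs: (0,3), (0,4), (1,3), (1,4), (2,5), (3,5), (3,6), (4,6)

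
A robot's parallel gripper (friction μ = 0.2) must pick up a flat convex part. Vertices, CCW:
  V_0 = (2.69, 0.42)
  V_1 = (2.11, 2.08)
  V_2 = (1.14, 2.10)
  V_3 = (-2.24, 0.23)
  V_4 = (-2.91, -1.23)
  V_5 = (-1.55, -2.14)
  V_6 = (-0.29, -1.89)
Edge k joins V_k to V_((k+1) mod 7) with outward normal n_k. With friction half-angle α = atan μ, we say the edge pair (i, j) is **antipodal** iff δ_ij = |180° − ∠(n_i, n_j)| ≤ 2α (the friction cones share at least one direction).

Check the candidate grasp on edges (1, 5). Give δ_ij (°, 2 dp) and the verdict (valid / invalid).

δ = 12.40°, valid

α = atan 0.2 = 11.31°;  2α = 22.62°
edge 1: e_1 = (-0.97, +0.02);  n_1 = (+0.0206, +0.9998)
edge 5: e_5 = (+1.26, +0.25);  n_5 = (+0.1946, -0.9809)
∠(n_1, n_5) = 167.60°
δ = |180° − 167.60°| = 12.40°
12.40° ≤ 2α = 22.62°  →  valid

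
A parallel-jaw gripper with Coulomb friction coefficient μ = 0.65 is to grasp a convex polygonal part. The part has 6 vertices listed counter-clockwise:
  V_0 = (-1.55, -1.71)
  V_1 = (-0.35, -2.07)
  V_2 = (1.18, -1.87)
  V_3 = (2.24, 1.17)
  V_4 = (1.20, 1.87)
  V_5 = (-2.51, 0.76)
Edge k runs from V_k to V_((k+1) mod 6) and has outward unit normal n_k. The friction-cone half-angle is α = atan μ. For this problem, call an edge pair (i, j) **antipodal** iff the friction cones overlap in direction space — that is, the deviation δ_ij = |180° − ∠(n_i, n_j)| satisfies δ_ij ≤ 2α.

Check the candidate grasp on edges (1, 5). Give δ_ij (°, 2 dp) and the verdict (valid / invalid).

α = atan 0.65 = 33.02°;  2α = 66.05°
edge 1: e_1 = (+1.53, +0.20);  n_1 = (+0.1296, -0.9916)
edge 5: e_5 = (+0.96, -2.47);  n_5 = (-0.9321, -0.3623)
∠(n_1, n_5) = 76.21°
δ = |180° − 76.21°| = 103.79°
103.79° > 2α = 66.05°  →  invalid

δ = 103.79°, invalid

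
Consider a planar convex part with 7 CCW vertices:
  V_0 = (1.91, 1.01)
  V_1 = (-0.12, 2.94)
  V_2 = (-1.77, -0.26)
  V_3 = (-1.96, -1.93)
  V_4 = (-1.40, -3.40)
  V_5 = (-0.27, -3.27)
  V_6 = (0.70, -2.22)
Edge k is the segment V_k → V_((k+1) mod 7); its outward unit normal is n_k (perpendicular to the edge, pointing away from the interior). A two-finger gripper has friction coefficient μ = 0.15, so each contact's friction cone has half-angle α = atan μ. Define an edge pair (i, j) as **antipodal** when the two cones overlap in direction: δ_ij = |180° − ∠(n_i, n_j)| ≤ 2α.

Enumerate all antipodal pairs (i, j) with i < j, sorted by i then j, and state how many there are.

α = atan 0.15 = 8.53°;  2α = 17.06°
n_0 = (+0.6890, +0.7247)
n_1 = (-0.8888, +0.4583)
n_2 = (-0.9936, +0.1130)
n_3 = (-0.9345, -0.3560)
n_4 = (+0.1143, -0.9934)
n_5 = (+0.7345, -0.6786)
n_6 = (+0.9364, -0.3508)
  (0,1): δ = 73.72°  ·
  (0,2): δ = 52.94°  ·
  (0,3): δ = 25.59°  ·
  (0,4): δ = 50.12°  ·
  (0,5): δ = 90.82°  ·
  (0,6): δ = 113.02°  ·
  (1,2): δ = 159.21°  ·
  (1,3): δ = 131.87°  ·
  (1,4): δ = 56.16°  ·
  (1,5): δ = 15.46°  ✓
  (1,6): δ = 6.74°  ✓
  (2,3): δ = 152.65°  ·
  (2,4): δ = 76.95°  ·
  (2,5): δ = 36.24°  ·
  (2,6): δ = 14.05°  ✓
  (3,4): δ = 104.29°  ·
  (3,5): δ = 63.59°  ·
  (3,6): δ = 41.39°  ·
  (4,5): δ = 139.29°  ·
  (4,6): δ = 117.10°  ·
  (5,6): δ = 157.80°  ·
antipodal pairs: 3

count = 3; pairs: (1,5), (1,6), (2,6)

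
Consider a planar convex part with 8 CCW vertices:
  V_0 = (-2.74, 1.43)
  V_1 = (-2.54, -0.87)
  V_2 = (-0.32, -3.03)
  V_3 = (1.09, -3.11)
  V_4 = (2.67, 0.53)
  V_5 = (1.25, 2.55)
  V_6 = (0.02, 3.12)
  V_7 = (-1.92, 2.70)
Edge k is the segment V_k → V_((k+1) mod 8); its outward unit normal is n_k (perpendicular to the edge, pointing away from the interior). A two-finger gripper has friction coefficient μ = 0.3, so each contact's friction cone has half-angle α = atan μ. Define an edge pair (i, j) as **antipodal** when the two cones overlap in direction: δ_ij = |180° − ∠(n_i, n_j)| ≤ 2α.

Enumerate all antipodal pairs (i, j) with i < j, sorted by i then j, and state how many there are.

count = 7; pairs: (0,3), (0,4), (1,4), (1,5), (2,5), (2,6), (3,7)

α = atan 0.3 = 16.70°;  2α = 33.40°
n_0 = (-0.9962, -0.0866)
n_1 = (-0.6974, -0.7167)
n_2 = (-0.0566, -0.9984)
n_3 = (+0.9173, -0.3982)
n_4 = (+0.8181, +0.5751)
n_5 = (+0.4205, +0.9073)
n_6 = (-0.2116, +0.9774)
n_7 = (-0.8401, +0.5424)
  (0,1): δ = 139.18°  ·
  (0,2): δ = 98.22°  ·
  (0,3): δ = 28.43°  ✓
  (0,4): δ = 30.14°  ✓
  (0,5): δ = 60.17°  ·
  (0,6): δ = 97.25°  ·
  (0,7): δ = 142.18°  ·
  (1,2): δ = 139.03°  ·
  (1,3): δ = 69.25°  ·
  (1,4): δ = 10.68°  ✓
  (1,5): δ = 19.35°  ✓
  (1,6): δ = 56.43°  ·
  (1,7): δ = 101.37°  ·
  (2,3): δ = 110.22°  ·
  (2,4): δ = 51.65°  ·
  (2,5): δ = 21.62°  ✓
  (2,6): δ = 15.46°  ✓
  (2,7): δ = 60.40°  ·
  (3,4): δ = 121.43°  ·
  (3,5): δ = 91.40°  ·
  (3,6): δ = 54.32°  ·
  (3,7): δ = 9.39°  ✓
  (4,5): δ = 149.97°  ·
  (4,6): δ = 112.89°  ·
  (4,7): δ = 67.96°  ·
  (5,6): δ = 142.92°  ·
  (5,7): δ = 97.99°  ·
  (6,7): δ = 135.06°  ·
antipodal pairs: 7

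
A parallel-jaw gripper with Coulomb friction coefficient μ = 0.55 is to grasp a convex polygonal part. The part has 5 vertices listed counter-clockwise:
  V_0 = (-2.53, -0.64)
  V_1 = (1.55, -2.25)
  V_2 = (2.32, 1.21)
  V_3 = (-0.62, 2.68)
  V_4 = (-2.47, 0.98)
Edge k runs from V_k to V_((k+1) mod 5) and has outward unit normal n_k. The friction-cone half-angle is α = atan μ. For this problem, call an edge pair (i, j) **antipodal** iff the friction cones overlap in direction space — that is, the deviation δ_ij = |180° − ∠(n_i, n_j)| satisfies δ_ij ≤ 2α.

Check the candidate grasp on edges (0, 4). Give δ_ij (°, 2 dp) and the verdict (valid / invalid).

α = atan 0.55 = 28.81°;  2α = 57.62°
edge 0: e_0 = (+4.08, -1.61);  n_0 = (-0.3671, -0.9302)
edge 4: e_4 = (-0.06, -1.62);  n_4 = (-0.9993, +0.0370)
∠(n_0, n_4) = 70.59°
δ = |180° − 70.59°| = 109.41°
109.41° > 2α = 57.62°  →  invalid

δ = 109.41°, invalid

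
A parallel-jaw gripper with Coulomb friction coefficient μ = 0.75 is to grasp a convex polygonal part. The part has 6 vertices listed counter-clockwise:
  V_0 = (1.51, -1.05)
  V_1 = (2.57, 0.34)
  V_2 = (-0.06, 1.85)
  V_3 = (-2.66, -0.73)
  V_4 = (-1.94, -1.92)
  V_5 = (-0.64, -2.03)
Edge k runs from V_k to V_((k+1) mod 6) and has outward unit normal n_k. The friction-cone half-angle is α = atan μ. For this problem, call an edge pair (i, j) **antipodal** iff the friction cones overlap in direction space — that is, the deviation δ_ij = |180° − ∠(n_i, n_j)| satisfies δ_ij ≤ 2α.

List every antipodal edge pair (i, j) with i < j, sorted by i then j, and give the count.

count = 7; pairs: (0,2), (0,3), (1,3), (1,4), (1,5), (2,4), (2,5)

α = atan 0.75 = 36.87°;  2α = 73.74°
n_0 = (+0.7952, -0.6064)
n_1 = (+0.4979, +0.8672)
n_2 = (-0.7044, +0.7098)
n_3 = (-0.8556, -0.5177)
n_4 = (-0.0843, -0.9964)
n_5 = (+0.4148, -0.9099)
  (0,1): δ = 82.53°  ·
  (0,2): δ = 7.89°  ✓
  (0,3): δ = 68.50°  ✓
  (0,4): δ = 122.49°  ·
  (0,5): δ = 151.83°  ·
  (1,2): δ = 105.36°  ·
  (1,3): δ = 28.96°  ✓
  (1,4): δ = 25.03°  ✓
  (1,5): δ = 54.37°  ✓
  (2,3): δ = 103.60°  ·
  (2,4): δ = 49.62°  ✓
  (2,5): δ = 20.27°  ✓
  (3,4): δ = 126.01°  ·
  (3,5): δ = 96.67°  ·
  (4,5): δ = 150.66°  ·
antipodal pairs: 7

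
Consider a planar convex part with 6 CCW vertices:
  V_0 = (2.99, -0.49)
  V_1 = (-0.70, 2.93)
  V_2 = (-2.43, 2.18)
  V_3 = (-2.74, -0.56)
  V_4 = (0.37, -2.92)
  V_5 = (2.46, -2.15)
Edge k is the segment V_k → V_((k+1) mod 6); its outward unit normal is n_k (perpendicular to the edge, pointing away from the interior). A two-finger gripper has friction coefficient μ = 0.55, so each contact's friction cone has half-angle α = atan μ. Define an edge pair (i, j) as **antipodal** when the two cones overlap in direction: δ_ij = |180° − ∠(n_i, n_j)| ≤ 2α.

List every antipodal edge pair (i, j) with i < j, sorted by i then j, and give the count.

count = 5; pairs: (0,2), (0,3), (1,4), (1,5), (2,5)

α = atan 0.55 = 28.81°;  2α = 57.62°
n_0 = (+0.6798, +0.7334)
n_1 = (-0.3978, +0.9175)
n_2 = (-0.9937, +0.1124)
n_3 = (-0.6045, -0.7966)
n_4 = (+0.3457, -0.9383)
n_5 = (+0.9526, -0.3042)
  (0,1): δ = 113.74°  ·
  (0,2): δ = 53.63°  ✓
  (0,3): δ = 5.63°  ✓
  (0,4): δ = 63.05°  ·
  (0,5): δ = 115.12°  ·
  (1,2): δ = 119.89°  ·
  (1,3): δ = 60.63°  ·
  (1,4): δ = 3.21°  ✓
  (1,5): δ = 48.85°  ✓
  (2,3): δ = 120.74°  ·
  (2,4): δ = 63.32°  ·
  (2,5): δ = 11.25°  ✓
  (3,4): δ = 122.58°  ·
  (3,5): δ = 70.51°  ·
  (4,5): δ = 127.93°  ·
antipodal pairs: 5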